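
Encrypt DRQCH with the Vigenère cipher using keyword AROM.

DIEOH

Repeat the key across the message: AROMA
D(3)+A(0): 3 → D
R(17)+R(17): 34≡8 → I
Q(16)+O(14): 30≡4 → E
C(2)+M(12): 14 → O
H(7)+A(0): 7 → H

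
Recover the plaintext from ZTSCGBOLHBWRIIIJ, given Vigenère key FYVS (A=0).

Repeat the key across the ciphertext: FYVSFYVSFYVSFYVS
Z(25)−F(5): 20 → U
T(19)−Y(24): -5≡21 → V
S(18)−V(21): -3≡23 → X
C(2)−S(18): -16≡10 → K
G(6)−F(5): 1 → B
B(1)−Y(24): -23≡3 → D
O(14)−V(21): -7≡19 → T
L(11)−S(18): -7≡19 → T
H(7)−F(5): 2 → C
B(1)−Y(24): -23≡3 → D
W(22)−V(21): 1 → B
R(17)−S(18): -1≡25 → Z
I(8)−F(5): 3 → D
I(8)−Y(24): -16≡10 → K
I(8)−V(21): -13≡13 → N
J(9)−S(18): -9≡17 → R

UVXKBDTTCDBZDKNR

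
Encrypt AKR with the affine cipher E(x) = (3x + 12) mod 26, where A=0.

MQL

A(0): 3·0+12=12 → M
K(10): 3·10+12=42≡16 → Q
R(17): 3·17+12=63≡11 → L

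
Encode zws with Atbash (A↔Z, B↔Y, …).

z(25) → a(0)
w(22) → d(3)
s(18) → h(7)

adh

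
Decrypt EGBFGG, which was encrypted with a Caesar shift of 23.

E(4): 4−23=-19≡7 → H
G(6): 6−23=-17≡9 → J
B(1): 1−23=-22≡4 → E
F(5): 5−23=-18≡8 → I
G(6): 6−23=-17≡9 → J
G(6): 6−23=-17≡9 → J

HJEIJJ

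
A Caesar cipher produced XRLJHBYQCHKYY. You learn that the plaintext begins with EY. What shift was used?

19

From the crib: X(23)−E(4)=19, so the shift is 19.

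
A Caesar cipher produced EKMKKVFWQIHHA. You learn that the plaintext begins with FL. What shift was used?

25

From the crib: E(4)−F(5)=-1≡25, so the shift is 25.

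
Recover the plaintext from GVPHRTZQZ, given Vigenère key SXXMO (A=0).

Repeat the key across the ciphertext: SXXMOSXXM
G(6)−S(18): -12≡14 → O
V(21)−X(23): -2≡24 → Y
P(15)−X(23): -8≡18 → S
H(7)−M(12): -5≡21 → V
R(17)−O(14): 3 → D
T(19)−S(18): 1 → B
Z(25)−X(23): 2 → C
Q(16)−X(23): -7≡19 → T
Z(25)−M(12): 13 → N

OYSVDBCTN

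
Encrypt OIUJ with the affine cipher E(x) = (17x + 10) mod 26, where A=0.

OQMH

O(14): 17·14+10=248≡14 → O
I(8): 17·8+10=146≡16 → Q
U(20): 17·20+10=350≡12 → M
J(9): 17·9+10=163≡7 → H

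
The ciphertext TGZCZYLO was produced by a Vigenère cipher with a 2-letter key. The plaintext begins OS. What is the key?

Subtract each crib letter from the matching ciphertext letter (mod 26):
T(19)−O(14)=5 → F
G(6)−S(18)=-12≡14 → O

FO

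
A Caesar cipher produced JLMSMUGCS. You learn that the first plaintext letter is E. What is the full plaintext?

EGHNHPBXN

From the crib: J(9)−E(4)=5, so the shift is 5.
Subtract 5 from each ciphertext letter:
J(9): 9−5=4 → E
L(11): 11−5=6 → G
M(12): 12−5=7 → H
S(18): 18−5=13 → N
M(12): 12−5=7 → H
U(20): 20−5=15 → P
G(6): 6−5=1 → B
C(2): 2−5=-3≡23 → X
S(18): 18−5=13 → N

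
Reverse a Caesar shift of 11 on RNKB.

GCZQ

R(17): 17−11=6 → G
N(13): 13−11=2 → C
K(10): 10−11=-1≡25 → Z
B(1): 1−11=-10≡16 → Q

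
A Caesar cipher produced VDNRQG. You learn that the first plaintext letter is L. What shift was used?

10

From the crib: V(21)−L(11)=10, so the shift is 10.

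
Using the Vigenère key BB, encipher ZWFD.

AXGE

Repeat the key across the message: BBBB
Z(25)+B(1): 26≡0 → A
W(22)+B(1): 23 → X
F(5)+B(1): 6 → G
D(3)+B(1): 4 → E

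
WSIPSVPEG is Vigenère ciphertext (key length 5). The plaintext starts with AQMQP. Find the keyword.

WCWZD

Subtract each crib letter from the matching ciphertext letter (mod 26):
W(22)−A(0)=22 → W
S(18)−Q(16)=2 → C
I(8)−M(12)=-4≡22 → W
P(15)−Q(16)=-1≡25 → Z
S(18)−P(15)=3 → D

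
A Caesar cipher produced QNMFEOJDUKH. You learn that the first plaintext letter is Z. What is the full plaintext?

From the crib: Q(16)−Z(25)=-9≡17, so the shift is 17.
Subtract 17 from each ciphertext letter:
Q(16): 16−17=-1≡25 → Z
N(13): 13−17=-4≡22 → W
M(12): 12−17=-5≡21 → V
F(5): 5−17=-12≡14 → O
E(4): 4−17=-13≡13 → N
O(14): 14−17=-3≡23 → X
J(9): 9−17=-8≡18 → S
D(3): 3−17=-14≡12 → M
U(20): 20−17=3 → D
K(10): 10−17=-7≡19 → T
H(7): 7−17=-10≡16 → Q

ZWVONXSMDTQ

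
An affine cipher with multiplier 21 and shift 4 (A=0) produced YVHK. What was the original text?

The inverse of 21 mod 26 is 5, since 21·5=105≡1. Apply D(y)=5·(y−4) mod 26:
Y(24): 5·(24−4)=100≡22 → W
V(21): 5·(21−4)=85≡7 → H
H(7): 5·(7−4)=15 → P
K(10): 5·(10−4)=30≡4 → E

WHPE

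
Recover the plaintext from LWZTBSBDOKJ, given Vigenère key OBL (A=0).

XVOFAHNCDWI

Repeat the key across the ciphertext: OBLOBLOBLOB
L(11)−O(14): -3≡23 → X
W(22)−B(1): 21 → V
Z(25)−L(11): 14 → O
T(19)−O(14): 5 → F
B(1)−B(1): 0 → A
S(18)−L(11): 7 → H
B(1)−O(14): -13≡13 → N
D(3)−B(1): 2 → C
O(14)−L(11): 3 → D
K(10)−O(14): -4≡22 → W
J(9)−B(1): 8 → I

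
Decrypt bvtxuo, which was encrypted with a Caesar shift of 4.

b(1): 1−4=-3≡23 → x
v(21): 21−4=17 → r
t(19): 19−4=15 → p
x(23): 23−4=19 → t
u(20): 20−4=16 → q
o(14): 14−4=10 → k

xrptqk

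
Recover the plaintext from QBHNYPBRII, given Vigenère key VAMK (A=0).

Repeat the key across the ciphertext: VAMKVAMKVA
Q(16)−V(21): -5≡21 → V
B(1)−A(0): 1 → B
H(7)−M(12): -5≡21 → V
N(13)−K(10): 3 → D
Y(24)−V(21): 3 → D
P(15)−A(0): 15 → P
B(1)−M(12): -11≡15 → P
R(17)−K(10): 7 → H
I(8)−V(21): -13≡13 → N
I(8)−A(0): 8 → I

VBVDDPPHNI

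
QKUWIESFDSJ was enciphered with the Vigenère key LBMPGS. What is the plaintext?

Repeat the key across the ciphertext: LBMPGSLBMPG
Q(16)−L(11): 5 → F
K(10)−B(1): 9 → J
U(20)−M(12): 8 → I
W(22)−P(15): 7 → H
I(8)−G(6): 2 → C
E(4)−S(18): -14≡12 → M
S(18)−L(11): 7 → H
F(5)−B(1): 4 → E
D(3)−M(12): -9≡17 → R
S(18)−P(15): 3 → D
J(9)−G(6): 3 → D

FJIHCMHERDD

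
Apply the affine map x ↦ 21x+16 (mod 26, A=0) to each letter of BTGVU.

B(1): 21·1+16=37≡11 → L
T(19): 21·19+16=415≡25 → Z
G(6): 21·6+16=142≡12 → M
V(21): 21·21+16=457≡15 → P
U(20): 21·20+16=436≡20 → U

LZMPU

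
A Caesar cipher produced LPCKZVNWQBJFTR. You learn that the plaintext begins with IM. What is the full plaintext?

IMZHWSKTNYGCQO

From the crib: L(11)−I(8)=3, so the shift is 3.
Subtract 3 from each ciphertext letter:
L(11): 11−3=8 → I
P(15): 15−3=12 → M
C(2): 2−3=-1≡25 → Z
K(10): 10−3=7 → H
Z(25): 25−3=22 → W
V(21): 21−3=18 → S
N(13): 13−3=10 → K
W(22): 22−3=19 → T
Q(16): 16−3=13 → N
B(1): 1−3=-2≡24 → Y
J(9): 9−3=6 → G
F(5): 5−3=2 → C
T(19): 19−3=16 → Q
R(17): 17−3=14 → O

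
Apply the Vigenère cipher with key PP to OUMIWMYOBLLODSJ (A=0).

Repeat the key across the message: PPPPPPPPPPPPPPP
O(14)+P(15): 29≡3 → D
U(20)+P(15): 35≡9 → J
M(12)+P(15): 27≡1 → B
I(8)+P(15): 23 → X
W(22)+P(15): 37≡11 → L
M(12)+P(15): 27≡1 → B
Y(24)+P(15): 39≡13 → N
O(14)+P(15): 29≡3 → D
B(1)+P(15): 16 → Q
L(11)+P(15): 26≡0 → A
L(11)+P(15): 26≡0 → A
O(14)+P(15): 29≡3 → D
D(3)+P(15): 18 → S
S(18)+P(15): 33≡7 → H
J(9)+P(15): 24 → Y

DJBXLBNDQAADSHY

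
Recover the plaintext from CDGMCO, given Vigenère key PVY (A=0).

Repeat the key across the ciphertext: PVYPVY
C(2)−P(15): -13≡13 → N
D(3)−V(21): -18≡8 → I
G(6)−Y(24): -18≡8 → I
M(12)−P(15): -3≡23 → X
C(2)−V(21): -19≡7 → H
O(14)−Y(24): -10≡16 → Q

NIIXHQ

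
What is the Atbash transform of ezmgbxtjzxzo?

e(4) → v(21)
z(25) → a(0)
m(12) → n(13)
g(6) → t(19)
b(1) → y(24)
x(23) → c(2)
t(19) → g(6)
j(9) → q(16)
z(25) → a(0)
x(23) → c(2)
z(25) → a(0)
o(14) → l(11)

vantycgqacal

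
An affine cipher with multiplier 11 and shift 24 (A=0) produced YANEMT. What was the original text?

AMZKGJ

The inverse of 11 mod 26 is 19, since 11·19=209≡1. Apply D(y)=19·(y−24) mod 26:
Y(24): 19·(24−24)=0 → A
A(0): 19·(0−24)=-456≡12 → M
N(13): 19·(13−24)=-209≡25 → Z
E(4): 19·(4−24)=-380≡10 → K
M(12): 19·(12−24)=-228≡6 → G
T(19): 19·(19−24)=-95≡9 → J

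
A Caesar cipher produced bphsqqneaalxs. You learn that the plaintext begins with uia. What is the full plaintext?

uialjjgxtteql

From the crib: b(1)−u(20)=-19≡7, so the shift is 7.
Subtract 7 from each ciphertext letter:
b(1): 1−7=-6≡20 → u
p(15): 15−7=8 → i
h(7): 7−7=0 → a
s(18): 18−7=11 → l
q(16): 16−7=9 → j
q(16): 16−7=9 → j
n(13): 13−7=6 → g
e(4): 4−7=-3≡23 → x
a(0): 0−7=-7≡19 → t
a(0): 0−7=-7≡19 → t
l(11): 11−7=4 → e
x(23): 23−7=16 → q
s(18): 18−7=11 → l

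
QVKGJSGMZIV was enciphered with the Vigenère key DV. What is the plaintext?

NAHLGXDRWNS

Repeat the key across the ciphertext: DVDVDVDVDVD
Q(16)−D(3): 13 → N
V(21)−V(21): 0 → A
K(10)−D(3): 7 → H
G(6)−V(21): -15≡11 → L
J(9)−D(3): 6 → G
S(18)−V(21): -3≡23 → X
G(6)−D(3): 3 → D
M(12)−V(21): -9≡17 → R
Z(25)−D(3): 22 → W
I(8)−V(21): -13≡13 → N
V(21)−D(3): 18 → S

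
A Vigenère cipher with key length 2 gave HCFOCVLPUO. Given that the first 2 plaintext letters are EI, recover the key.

DU

Subtract each crib letter from the matching ciphertext letter (mod 26):
H(7)−E(4)=3 → D
C(2)−I(8)=-6≡20 → U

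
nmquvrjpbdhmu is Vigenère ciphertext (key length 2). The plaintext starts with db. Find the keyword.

Subtract each crib letter from the matching ciphertext letter (mod 26):
n(13)−d(3)=10 → k
m(12)−b(1)=11 → l

kl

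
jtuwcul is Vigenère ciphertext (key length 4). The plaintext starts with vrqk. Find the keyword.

ocem

Subtract each crib letter from the matching ciphertext letter (mod 26):
j(9)−v(21)=-12≡14 → o
t(19)−r(17)=2 → c
u(20)−q(16)=4 → e
w(22)−k(10)=12 → m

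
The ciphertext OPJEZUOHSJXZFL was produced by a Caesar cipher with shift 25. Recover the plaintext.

O(14): 14−25=-11≡15 → P
P(15): 15−25=-10≡16 → Q
J(9): 9−25=-16≡10 → K
E(4): 4−25=-21≡5 → F
Z(25): 25−25=0 → A
U(20): 20−25=-5≡21 → V
O(14): 14−25=-11≡15 → P
H(7): 7−25=-18≡8 → I
S(18): 18−25=-7≡19 → T
J(9): 9−25=-16≡10 → K
X(23): 23−25=-2≡24 → Y
Z(25): 25−25=0 → A
F(5): 5−25=-20≡6 → G
L(11): 11−25=-14≡12 → M

PQKFAVPITKYAGM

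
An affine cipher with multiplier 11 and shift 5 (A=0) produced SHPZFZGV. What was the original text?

NMIQAQTS

The inverse of 11 mod 26 is 19, since 11·19=209≡1. Apply D(y)=19·(y−5) mod 26:
S(18): 19·(18−5)=247≡13 → N
H(7): 19·(7−5)=38≡12 → M
P(15): 19·(15−5)=190≡8 → I
Z(25): 19·(25−5)=380≡16 → Q
F(5): 19·(5−5)=0 → A
Z(25): 19·(25−5)=380≡16 → Q
G(6): 19·(6−5)=19 → T
V(21): 19·(21−5)=304≡18 → S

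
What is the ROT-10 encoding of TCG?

DMQ

T(19): 19+10=29≡3 → D
C(2): 2+10=12 → M
G(6): 6+10=16 → Q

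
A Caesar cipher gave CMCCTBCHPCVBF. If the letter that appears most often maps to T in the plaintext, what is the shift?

The most frequent ciphertext letter is C (appears 5 times).
C is position 2; T is position 19.
Shift = -17≡9.

9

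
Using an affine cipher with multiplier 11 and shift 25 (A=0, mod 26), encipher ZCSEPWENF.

OVPRIHRMC

Z(25): 11·25+25=300≡14 → O
C(2): 11·2+25=47≡21 → V
S(18): 11·18+25=223≡15 → P
E(4): 11·4+25=69≡17 → R
P(15): 11·15+25=190≡8 → I
W(22): 11·22+25=267≡7 → H
E(4): 11·4+25=69≡17 → R
N(13): 11·13+25=168≡12 → M
F(5): 11·5+25=80≡2 → C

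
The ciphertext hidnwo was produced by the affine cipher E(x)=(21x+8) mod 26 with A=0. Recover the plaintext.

vabzse

The inverse of 21 mod 26 is 5, since 21·5=105≡1. Apply D(y)=5·(y−8) mod 26:
h(7): 5·(7−8)=-5≡21 → v
i(8): 5·(8−8)=0 → a
d(3): 5·(3−8)=-25≡1 → b
n(13): 5·(13−8)=25 → z
w(22): 5·(22−8)=70≡18 → s
o(14): 5·(14−8)=30≡4 → e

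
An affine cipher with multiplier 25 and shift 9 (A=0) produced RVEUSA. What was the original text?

The inverse of 25 mod 26 is 25, since 25·25=625≡1. Apply D(y)=25·(y−9) mod 26:
R(17): 25·(17−9)=200≡18 → S
V(21): 25·(21−9)=300≡14 → O
E(4): 25·(4−9)=-125≡5 → F
U(20): 25·(20−9)=275≡15 → P
S(18): 25·(18−9)=225≡17 → R
A(0): 25·(0−9)=-225≡9 → J

SOFPRJ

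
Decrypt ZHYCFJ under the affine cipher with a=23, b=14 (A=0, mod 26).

The inverse of 23 mod 26 is 17, since 23·17=391≡1. Apply D(y)=17·(y−14) mod 26:
Z(25): 17·(25−14)=187≡5 → F
H(7): 17·(7−14)=-119≡11 → L
Y(24): 17·(24−14)=170≡14 → O
C(2): 17·(2−14)=-204≡4 → E
F(5): 17·(5−14)=-153≡3 → D
J(9): 17·(9−14)=-85≡19 → T

FLOEDT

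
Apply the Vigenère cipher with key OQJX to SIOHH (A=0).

Repeat the key across the message: OQJXO
S(18)+O(14): 32≡6 → G
I(8)+Q(16): 24 → Y
O(14)+J(9): 23 → X
H(7)+X(23): 30≡4 → E
H(7)+O(14): 21 → V

GYXEV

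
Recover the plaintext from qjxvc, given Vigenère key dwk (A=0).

nnnsg

Repeat the key across the ciphertext: dwkdw
q(16)−d(3): 13 → n
j(9)−w(22): -13≡13 → n
x(23)−k(10): 13 → n
v(21)−d(3): 18 → s
c(2)−w(22): -20≡6 → g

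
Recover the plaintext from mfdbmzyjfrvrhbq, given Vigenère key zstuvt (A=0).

Repeat the key across the ciphertext: zstuvtzstuvtzst
m(12)−z(25): -13≡13 → n
f(5)−s(18): -13≡13 → n
d(3)−t(19): -16≡10 → k
b(1)−u(20): -19≡7 → h
m(12)−v(21): -9≡17 → r
z(25)−t(19): 6 → g
y(24)−z(25): -1≡25 → z
j(9)−s(18): -9≡17 → r
f(5)−t(19): -14≡12 → m
r(17)−u(20): -3≡23 → x
v(21)−v(21): 0 → a
r(17)−t(19): -2≡24 → y
h(7)−z(25): -18≡8 → i
b(1)−s(18): -17≡9 → j
q(16)−t(19): -3≡23 → x

nnkhrgzrmxayijx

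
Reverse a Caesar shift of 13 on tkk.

gxx

t(19): 19−13=6 → g
k(10): 10−13=-3≡23 → x
k(10): 10−13=-3≡23 → x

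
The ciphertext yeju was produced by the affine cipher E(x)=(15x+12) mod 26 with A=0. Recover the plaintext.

The inverse of 15 mod 26 is 7, since 15·7=105≡1. Apply D(y)=7·(y−12) mod 26:
y(24): 7·(24−12)=84≡6 → g
e(4): 7·(4−12)=-56≡22 → w
j(9): 7·(9−12)=-21≡5 → f
u(20): 7·(20−12)=56≡4 → e

gwfe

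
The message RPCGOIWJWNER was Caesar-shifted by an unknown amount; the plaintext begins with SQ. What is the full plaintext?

From the crib: R(17)−S(18)=-1≡25, so the shift is 25.
Subtract 25 from each ciphertext letter:
R(17): 17−25=-8≡18 → S
P(15): 15−25=-10≡16 → Q
C(2): 2−25=-23≡3 → D
G(6): 6−25=-19≡7 → H
O(14): 14−25=-11≡15 → P
I(8): 8−25=-17≡9 → J
W(22): 22−25=-3≡23 → X
J(9): 9−25=-16≡10 → K
W(22): 22−25=-3≡23 → X
N(13): 13−25=-12≡14 → O
E(4): 4−25=-21≡5 → F
R(17): 17−25=-8≡18 → S

SQDHPJXKXOFS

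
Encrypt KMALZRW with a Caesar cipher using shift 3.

K(10): 10+3=13 → N
M(12): 12+3=15 → P
A(0): 0+3=3 → D
L(11): 11+3=14 → O
Z(25): 25+3=28≡2 → C
R(17): 17+3=20 → U
W(22): 22+3=25 → Z

NPDOCUZ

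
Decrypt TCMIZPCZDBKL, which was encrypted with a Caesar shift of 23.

WFPLCSFCGENO

T(19): 19−23=-4≡22 → W
C(2): 2−23=-21≡5 → F
M(12): 12−23=-11≡15 → P
I(8): 8−23=-15≡11 → L
Z(25): 25−23=2 → C
P(15): 15−23=-8≡18 → S
C(2): 2−23=-21≡5 → F
Z(25): 25−23=2 → C
D(3): 3−23=-20≡6 → G
B(1): 1−23=-22≡4 → E
K(10): 10−23=-13≡13 → N
L(11): 11−23=-12≡14 → O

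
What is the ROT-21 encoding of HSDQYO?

H(7): 7+21=28≡2 → C
S(18): 18+21=39≡13 → N
D(3): 3+21=24 → Y
Q(16): 16+21=37≡11 → L
Y(24): 24+21=45≡19 → T
O(14): 14+21=35≡9 → J

CNYLTJ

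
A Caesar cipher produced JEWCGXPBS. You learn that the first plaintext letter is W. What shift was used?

From the crib: J(9)−W(22)=-13≡13, so the shift is 13.

13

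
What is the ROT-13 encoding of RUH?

EHU

R(17): 17+13=30≡4 → E
U(20): 20+13=33≡7 → H
H(7): 7+13=20 → U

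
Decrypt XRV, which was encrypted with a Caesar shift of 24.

X(23): 23−24=-1≡25 → Z
R(17): 17−24=-7≡19 → T
V(21): 21−24=-3≡23 → X

ZTX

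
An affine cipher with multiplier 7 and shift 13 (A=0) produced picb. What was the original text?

edrc

The inverse of 7 mod 26 is 15, since 7·15=105≡1. Apply D(y)=15·(y−13) mod 26:
p(15): 15·(15−13)=30≡4 → e
i(8): 15·(8−13)=-75≡3 → d
c(2): 15·(2−13)=-165≡17 → r
b(1): 15·(1−13)=-180≡2 → c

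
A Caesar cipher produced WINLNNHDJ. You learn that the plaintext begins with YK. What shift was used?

24

From the crib: W(22)−Y(24)=-2≡24, so the shift is 24.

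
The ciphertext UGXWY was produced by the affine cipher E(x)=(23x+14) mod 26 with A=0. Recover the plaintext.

The inverse of 23 mod 26 is 17, since 23·17=391≡1. Apply D(y)=17·(y−14) mod 26:
U(20): 17·(20−14)=102≡24 → Y
G(6): 17·(6−14)=-136≡20 → U
X(23): 17·(23−14)=153≡23 → X
W(22): 17·(22−14)=136≡6 → G
Y(24): 17·(24−14)=170≡14 → O

YUXGO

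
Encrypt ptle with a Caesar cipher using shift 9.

ycun

p(15): 15+9=24 → y
t(19): 19+9=28≡2 → c
l(11): 11+9=20 → u
e(4): 4+9=13 → n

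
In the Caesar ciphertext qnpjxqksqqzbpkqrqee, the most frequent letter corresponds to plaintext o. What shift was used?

2

The most frequent ciphertext letter is q (appears 6 times).
q is position 16; o is position 14.
Shift = 2.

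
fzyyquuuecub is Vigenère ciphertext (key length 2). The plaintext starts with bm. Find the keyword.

Subtract each crib letter from the matching ciphertext letter (mod 26):
f(5)−b(1)=4 → e
z(25)−m(12)=13 → n

en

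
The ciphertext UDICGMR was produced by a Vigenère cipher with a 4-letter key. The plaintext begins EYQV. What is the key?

QFSH

Subtract each crib letter from the matching ciphertext letter (mod 26):
U(20)−E(4)=16 → Q
D(3)−Y(24)=-21≡5 → F
I(8)−Q(16)=-8≡18 → S
C(2)−V(21)=-19≡7 → H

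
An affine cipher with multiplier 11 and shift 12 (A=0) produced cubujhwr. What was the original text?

The inverse of 11 mod 26 is 19, since 11·19=209≡1. Apply D(y)=19·(y−12) mod 26:
c(2): 19·(2−12)=-190≡18 → s
u(20): 19·(20−12)=152≡22 → w
b(1): 19·(1−12)=-209≡25 → z
u(20): 19·(20−12)=152≡22 → w
j(9): 19·(9−12)=-57≡21 → v
h(7): 19·(7−12)=-95≡9 → j
w(22): 19·(22−12)=190≡8 → i
r(17): 19·(17−12)=95≡17 → r

swzwvjir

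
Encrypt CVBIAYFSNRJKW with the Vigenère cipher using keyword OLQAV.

QGRIVMQINMXVM

Repeat the key across the message: OLQAVOLQAVOLQ
C(2)+O(14): 16 → Q
V(21)+L(11): 32≡6 → G
B(1)+Q(16): 17 → R
I(8)+A(0): 8 → I
A(0)+V(21): 21 → V
Y(24)+O(14): 38≡12 → M
F(5)+L(11): 16 → Q
S(18)+Q(16): 34≡8 → I
N(13)+A(0): 13 → N
R(17)+V(21): 38≡12 → M
J(9)+O(14): 23 → X
K(10)+L(11): 21 → V
W(22)+Q(16): 38≡12 → M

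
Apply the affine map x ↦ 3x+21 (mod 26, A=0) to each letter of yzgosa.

y(24): 3·24+21=93≡15 → p
z(25): 3·25+21=96≡18 → s
g(6): 3·6+21=39≡13 → n
o(14): 3·14+21=63≡11 → l
s(18): 3·18+21=75≡23 → x
a(0): 3·0+21=21 → v

psnlxv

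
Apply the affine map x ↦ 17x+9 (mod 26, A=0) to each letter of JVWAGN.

GCTJHW

J(9): 17·9+9=162≡6 → G
V(21): 17·21+9=366≡2 → C
W(22): 17·22+9=383≡19 → T
A(0): 17·0+9=9 → J
G(6): 17·6+9=111≡7 → H
N(13): 17·13+9=230≡22 → W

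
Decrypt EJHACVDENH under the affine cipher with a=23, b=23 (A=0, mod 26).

The inverse of 23 mod 26 is 17, since 23·17=391≡1. Apply D(y)=17·(y−23) mod 26:
E(4): 17·(4−23)=-323≡15 → P
J(9): 17·(9−23)=-238≡22 → W
H(7): 17·(7−23)=-272≡14 → O
A(0): 17·(0−23)=-391≡25 → Z
C(2): 17·(2−23)=-357≡7 → H
V(21): 17·(21−23)=-34≡18 → S
D(3): 17·(3−23)=-340≡24 → Y
E(4): 17·(4−23)=-323≡15 → P
N(13): 17·(13−23)=-170≡12 → M
H(7): 17·(7−23)=-272≡14 → O

PWOZHSYPMO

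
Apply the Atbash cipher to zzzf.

aaau

z(25) → a(0)
z(25) → a(0)
z(25) → a(0)
f(5) → u(20)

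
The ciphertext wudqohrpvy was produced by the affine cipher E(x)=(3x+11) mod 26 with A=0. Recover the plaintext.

The inverse of 3 mod 26 is 9, since 3·9=27≡1. Apply D(y)=9·(y−11) mod 26:
w(22): 9·(22−11)=99≡21 → v
u(20): 9·(20−11)=81≡3 → d
d(3): 9·(3−11)=-72≡6 → g
q(16): 9·(16−11)=45≡19 → t
o(14): 9·(14−11)=27≡1 → b
h(7): 9·(7−11)=-36≡16 → q
r(17): 9·(17−11)=54≡2 → c
p(15): 9·(15−11)=36≡10 → k
v(21): 9·(21−11)=90≡12 → m
y(24): 9·(24−11)=117≡13 → n

vdgtbqckmn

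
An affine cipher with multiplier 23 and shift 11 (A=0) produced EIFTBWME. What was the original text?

LBCGMFRL

The inverse of 23 mod 26 is 17, since 23·17=391≡1. Apply D(y)=17·(y−11) mod 26:
E(4): 17·(4−11)=-119≡11 → L
I(8): 17·(8−11)=-51≡1 → B
F(5): 17·(5−11)=-102≡2 → C
T(19): 17·(19−11)=136≡6 → G
B(1): 17·(1−11)=-170≡12 → M
W(22): 17·(22−11)=187≡5 → F
M(12): 17·(12−11)=17 → R
E(4): 17·(4−11)=-119≡11 → L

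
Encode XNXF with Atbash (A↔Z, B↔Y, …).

X(23) → C(2)
N(13) → M(12)
X(23) → C(2)
F(5) → U(20)

CMCU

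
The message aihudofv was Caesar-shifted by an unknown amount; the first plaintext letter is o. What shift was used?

12

From the crib: a(0)−o(14)=-14≡12, so the shift is 12.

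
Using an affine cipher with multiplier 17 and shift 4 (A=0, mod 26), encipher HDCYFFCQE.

TDMWLLMQU

H(7): 17·7+4=123≡19 → T
D(3): 17·3+4=55≡3 → D
C(2): 17·2+4=38≡12 → M
Y(24): 17·24+4=412≡22 → W
F(5): 17·5+4=89≡11 → L
F(5): 17·5+4=89≡11 → L
C(2): 17·2+4=38≡12 → M
Q(16): 17·16+4=276≡16 → Q
E(4): 17·4+4=72≡20 → U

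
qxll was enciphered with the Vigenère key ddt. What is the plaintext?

Repeat the key across the ciphertext: ddtd
q(16)−d(3): 13 → n
x(23)−d(3): 20 → u
l(11)−t(19): -8≡18 → s
l(11)−d(3): 8 → i

nusi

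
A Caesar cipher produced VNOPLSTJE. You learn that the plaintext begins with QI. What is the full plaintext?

From the crib: V(21)−Q(16)=5, so the shift is 5.
Subtract 5 from each ciphertext letter:
V(21): 21−5=16 → Q
N(13): 13−5=8 → I
O(14): 14−5=9 → J
P(15): 15−5=10 → K
L(11): 11−5=6 → G
S(18): 18−5=13 → N
T(19): 19−5=14 → O
J(9): 9−5=4 → E
E(4): 4−5=-1≡25 → Z

QIJKGNOEZ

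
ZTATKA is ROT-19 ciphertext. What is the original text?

Z(25): 25−19=6 → G
T(19): 19−19=0 → A
A(0): 0−19=-19≡7 → H
T(19): 19−19=0 → A
K(10): 10−19=-9≡17 → R
A(0): 0−19=-19≡7 → H

GAHARH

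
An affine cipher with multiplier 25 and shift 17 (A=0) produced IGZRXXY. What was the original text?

JLSAUUT

The inverse of 25 mod 26 is 25, since 25·25=625≡1. Apply D(y)=25·(y−17) mod 26:
I(8): 25·(8−17)=-225≡9 → J
G(6): 25·(6−17)=-275≡11 → L
Z(25): 25·(25−17)=200≡18 → S
R(17): 25·(17−17)=0 → A
X(23): 25·(23−17)=150≡20 → U
X(23): 25·(23−17)=150≡20 → U
Y(24): 25·(24−17)=175≡19 → T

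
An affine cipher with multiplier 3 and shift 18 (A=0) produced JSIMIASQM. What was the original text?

XAOYOUAIY

The inverse of 3 mod 26 is 9, since 3·9=27≡1. Apply D(y)=9·(y−18) mod 26:
J(9): 9·(9−18)=-81≡23 → X
S(18): 9·(18−18)=0 → A
I(8): 9·(8−18)=-90≡14 → O
M(12): 9·(12−18)=-54≡24 → Y
I(8): 9·(8−18)=-90≡14 → O
A(0): 9·(0−18)=-162≡20 → U
S(18): 9·(18−18)=0 → A
Q(16): 9·(16−18)=-18≡8 → I
M(12): 9·(12−18)=-54≡24 → Y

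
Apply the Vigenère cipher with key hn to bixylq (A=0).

ivelsd

Repeat the key across the message: hnhnhn
b(1)+h(7): 8 → i
i(8)+n(13): 21 → v
x(23)+h(7): 30≡4 → e
y(24)+n(13): 37≡11 → l
l(11)+h(7): 18 → s
q(16)+n(13): 29≡3 → d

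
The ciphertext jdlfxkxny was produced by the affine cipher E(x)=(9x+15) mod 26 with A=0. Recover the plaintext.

iqowylyub

The inverse of 9 mod 26 is 3, since 9·3=27≡1. Apply D(y)=3·(y−15) mod 26:
j(9): 3·(9−15)=-18≡8 → i
d(3): 3·(3−15)=-36≡16 → q
l(11): 3·(11−15)=-12≡14 → o
f(5): 3·(5−15)=-30≡22 → w
x(23): 3·(23−15)=24 → y
k(10): 3·(10−15)=-15≡11 → l
x(23): 3·(23−15)=24 → y
n(13): 3·(13−15)=-6≡20 → u
y(24): 3·(24−15)=27≡1 → b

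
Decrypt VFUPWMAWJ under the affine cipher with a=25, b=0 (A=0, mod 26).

The inverse of 25 mod 26 is 25, since 25·25=625≡1. Apply D(y)=25·(y−0) mod 26:
V(21): 25·(21−0)=525≡5 → F
F(5): 25·(5−0)=125≡21 → V
U(20): 25·(20−0)=500≡6 → G
P(15): 25·(15−0)=375≡11 → L
W(22): 25·(22−0)=550≡4 → E
M(12): 25·(12−0)=300≡14 → O
A(0): 25·(0−0)=0 → A
W(22): 25·(22−0)=550≡4 → E
J(9): 25·(9−0)=225≡17 → R

FVGLEOAER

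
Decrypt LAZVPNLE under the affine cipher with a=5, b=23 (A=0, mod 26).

ILQKOYIR

The inverse of 5 mod 26 is 21, since 5·21=105≡1. Apply D(y)=21·(y−23) mod 26:
L(11): 21·(11−23)=-252≡8 → I
A(0): 21·(0−23)=-483≡11 → L
Z(25): 21·(25−23)=42≡16 → Q
V(21): 21·(21−23)=-42≡10 → K
P(15): 21·(15−23)=-168≡14 → O
N(13): 21·(13−23)=-210≡24 → Y
L(11): 21·(11−23)=-252≡8 → I
E(4): 21·(4−23)=-399≡17 → R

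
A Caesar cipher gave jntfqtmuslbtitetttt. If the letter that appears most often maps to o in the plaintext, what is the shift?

The most frequent ciphertext letter is t (appears 8 times).
t is position 19; o is position 14.
Shift = 5.

5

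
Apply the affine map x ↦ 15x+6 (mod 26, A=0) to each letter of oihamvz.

iwhgejr

o(14): 15·14+6=216≡8 → i
i(8): 15·8+6=126≡22 → w
h(7): 15·7+6=111≡7 → h
a(0): 15·0+6=6 → g
m(12): 15·12+6=186≡4 → e
v(21): 15·21+6=321≡9 → j
z(25): 15·25+6=381≡17 → r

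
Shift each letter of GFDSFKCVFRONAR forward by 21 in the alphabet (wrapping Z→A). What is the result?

BAYNAFXQAMJIVM

G(6): 6+21=27≡1 → B
F(5): 5+21=26≡0 → A
D(3): 3+21=24 → Y
S(18): 18+21=39≡13 → N
F(5): 5+21=26≡0 → A
K(10): 10+21=31≡5 → F
C(2): 2+21=23 → X
V(21): 21+21=42≡16 → Q
F(5): 5+21=26≡0 → A
R(17): 17+21=38≡12 → M
O(14): 14+21=35≡9 → J
N(13): 13+21=34≡8 → I
A(0): 0+21=21 → V
R(17): 17+21=38≡12 → M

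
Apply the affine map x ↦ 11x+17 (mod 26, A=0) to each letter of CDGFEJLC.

NYFUJMIN

C(2): 11·2+17=39≡13 → N
D(3): 11·3+17=50≡24 → Y
G(6): 11·6+17=83≡5 → F
F(5): 11·5+17=72≡20 → U
E(4): 11·4+17=61≡9 → J
J(9): 11·9+17=116≡12 → M
L(11): 11·11+17=138≡8 → I
C(2): 11·2+17=39≡13 → N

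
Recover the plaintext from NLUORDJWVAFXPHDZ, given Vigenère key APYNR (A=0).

Repeat the key across the ciphertext: APYNRAPYNRAPYNRA
N(13)−A(0): 13 → N
L(11)−P(15): -4≡22 → W
U(20)−Y(24): -4≡22 → W
O(14)−N(13): 1 → B
R(17)−R(17): 0 → A
D(3)−A(0): 3 → D
J(9)−P(15): -6≡20 → U
W(22)−Y(24): -2≡24 → Y
V(21)−N(13): 8 → I
A(0)−R(17): -17≡9 → J
F(5)−A(0): 5 → F
X(23)−P(15): 8 → I
P(15)−Y(24): -9≡17 → R
H(7)−N(13): -6≡20 → U
D(3)−R(17): -14≡12 → M
Z(25)−A(0): 25 → Z

NWWBADUYIJFIRUMZ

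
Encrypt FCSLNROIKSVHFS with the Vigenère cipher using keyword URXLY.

Repeat the key across the message: URXLYURXLYURXL
F(5)+U(20): 25 → Z
C(2)+R(17): 19 → T
S(18)+X(23): 41≡15 → P
L(11)+L(11): 22 → W
N(13)+Y(24): 37≡11 → L
R(17)+U(20): 37≡11 → L
O(14)+R(17): 31≡5 → F
I(8)+X(23): 31≡5 → F
K(10)+L(11): 21 → V
S(18)+Y(24): 42≡16 → Q
V(21)+U(20): 41≡15 → P
H(7)+R(17): 24 → Y
F(5)+X(23): 28≡2 → C
S(18)+L(11): 29≡3 → D

ZTPWLLFFVQPYCD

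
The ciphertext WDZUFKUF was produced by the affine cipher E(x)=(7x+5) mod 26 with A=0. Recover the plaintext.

The inverse of 7 mod 26 is 15, since 7·15=105≡1. Apply D(y)=15·(y−5) mod 26:
W(22): 15·(22−5)=255≡21 → V
D(3): 15·(3−5)=-30≡22 → W
Z(25): 15·(25−5)=300≡14 → O
U(20): 15·(20−5)=225≡17 → R
F(5): 15·(5−5)=0 → A
K(10): 15·(10−5)=75≡23 → X
U(20): 15·(20−5)=225≡17 → R
F(5): 15·(5−5)=0 → A

VWORAXRA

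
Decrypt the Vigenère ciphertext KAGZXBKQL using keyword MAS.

YAONXJYQT

Repeat the key across the ciphertext: MASMASMAS
K(10)−M(12): -2≡24 → Y
A(0)−A(0): 0 → A
G(6)−S(18): -12≡14 → O
Z(25)−M(12): 13 → N
X(23)−A(0): 23 → X
B(1)−S(18): -17≡9 → J
K(10)−M(12): -2≡24 → Y
Q(16)−A(0): 16 → Q
L(11)−S(18): -7≡19 → T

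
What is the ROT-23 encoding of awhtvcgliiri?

xteqszdiffof

a(0): 0+23=23 → x
w(22): 22+23=45≡19 → t
h(7): 7+23=30≡4 → e
t(19): 19+23=42≡16 → q
v(21): 21+23=44≡18 → s
c(2): 2+23=25 → z
g(6): 6+23=29≡3 → d
l(11): 11+23=34≡8 → i
i(8): 8+23=31≡5 → f
i(8): 8+23=31≡5 → f
r(17): 17+23=40≡14 → o
i(8): 8+23=31≡5 → f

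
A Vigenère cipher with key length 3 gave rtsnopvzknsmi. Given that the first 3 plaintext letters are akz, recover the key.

Subtract each crib letter from the matching ciphertext letter (mod 26):
r(17)−a(0)=17 → r
t(19)−k(10)=9 → j
s(18)−z(25)=-7≡19 → t

rjt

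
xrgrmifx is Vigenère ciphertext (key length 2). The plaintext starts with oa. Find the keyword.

jr

Subtract each crib letter from the matching ciphertext letter (mod 26):
x(23)−o(14)=9 → j
r(17)−a(0)=17 → r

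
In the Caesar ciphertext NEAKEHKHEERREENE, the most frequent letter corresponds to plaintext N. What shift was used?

17

The most frequent ciphertext letter is E (appears 7 times).
E is position 4; N is position 13.
Shift = -9≡17.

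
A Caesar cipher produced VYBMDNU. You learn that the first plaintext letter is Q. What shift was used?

5

From the crib: V(21)−Q(16)=5, so the shift is 5.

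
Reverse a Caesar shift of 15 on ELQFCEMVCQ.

E(4): 4−15=-11≡15 → P
L(11): 11−15=-4≡22 → W
Q(16): 16−15=1 → B
F(5): 5−15=-10≡16 → Q
C(2): 2−15=-13≡13 → N
E(4): 4−15=-11≡15 → P
M(12): 12−15=-3≡23 → X
V(21): 21−15=6 → G
C(2): 2−15=-13≡13 → N
Q(16): 16−15=1 → B

PWBQNPXGNB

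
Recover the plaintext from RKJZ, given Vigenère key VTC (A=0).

WRHE

Repeat the key across the ciphertext: VTCV
R(17)−V(21): -4≡22 → W
K(10)−T(19): -9≡17 → R
J(9)−C(2): 7 → H
Z(25)−V(21): 4 → E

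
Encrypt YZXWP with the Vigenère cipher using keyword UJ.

SIRFJ

Repeat the key across the message: UJUJU
Y(24)+U(20): 44≡18 → S
Z(25)+J(9): 34≡8 → I
X(23)+U(20): 43≡17 → R
W(22)+J(9): 31≡5 → F
P(15)+U(20): 35≡9 → J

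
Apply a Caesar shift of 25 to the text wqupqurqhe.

vptoptqpgd

w(22): 22+25=47≡21 → v
q(16): 16+25=41≡15 → p
u(20): 20+25=45≡19 → t
p(15): 15+25=40≡14 → o
q(16): 16+25=41≡15 → p
u(20): 20+25=45≡19 → t
r(17): 17+25=42≡16 → q
q(16): 16+25=41≡15 → p
h(7): 7+25=32≡6 → g
e(4): 4+25=29≡3 → d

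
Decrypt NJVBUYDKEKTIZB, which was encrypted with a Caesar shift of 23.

QMYEXBGNHNWLCE

N(13): 13−23=-10≡16 → Q
J(9): 9−23=-14≡12 → M
V(21): 21−23=-2≡24 → Y
B(1): 1−23=-22≡4 → E
U(20): 20−23=-3≡23 → X
Y(24): 24−23=1 → B
D(3): 3−23=-20≡6 → G
K(10): 10−23=-13≡13 → N
E(4): 4−23=-19≡7 → H
K(10): 10−23=-13≡13 → N
T(19): 19−23=-4≡22 → W
I(8): 8−23=-15≡11 → L
Z(25): 25−23=2 → C
B(1): 1−23=-22≡4 → E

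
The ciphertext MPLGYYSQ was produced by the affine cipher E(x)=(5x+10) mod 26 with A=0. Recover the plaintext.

QBVUIIMW

The inverse of 5 mod 26 is 21, since 5·21=105≡1. Apply D(y)=21·(y−10) mod 26:
M(12): 21·(12−10)=42≡16 → Q
P(15): 21·(15−10)=105≡1 → B
L(11): 21·(11−10)=21 → V
G(6): 21·(6−10)=-84≡20 → U
Y(24): 21·(24−10)=294≡8 → I
Y(24): 21·(24−10)=294≡8 → I
S(18): 21·(18−10)=168≡12 → M
Q(16): 21·(16−10)=126≡22 → W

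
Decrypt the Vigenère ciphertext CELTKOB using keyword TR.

Repeat the key across the ciphertext: TRTRTRT
C(2)−T(19): -17≡9 → J
E(4)−R(17): -13≡13 → N
L(11)−T(19): -8≡18 → S
T(19)−R(17): 2 → C
K(10)−T(19): -9≡17 → R
O(14)−R(17): -3≡23 → X
B(1)−T(19): -18≡8 → I

JNSCRXI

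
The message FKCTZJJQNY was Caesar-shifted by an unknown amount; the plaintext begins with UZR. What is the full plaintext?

From the crib: F(5)−U(20)=-15≡11, so the shift is 11.
Subtract 11 from each ciphertext letter:
F(5): 5−11=-6≡20 → U
K(10): 10−11=-1≡25 → Z
C(2): 2−11=-9≡17 → R
T(19): 19−11=8 → I
Z(25): 25−11=14 → O
J(9): 9−11=-2≡24 → Y
J(9): 9−11=-2≡24 → Y
Q(16): 16−11=5 → F
N(13): 13−11=2 → C
Y(24): 24−11=13 → N

UZRIOYYFCN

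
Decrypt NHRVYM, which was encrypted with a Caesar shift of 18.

VPZDGU

N(13): 13−18=-5≡21 → V
H(7): 7−18=-11≡15 → P
R(17): 17−18=-1≡25 → Z
V(21): 21−18=3 → D
Y(24): 24−18=6 → G
M(12): 12−18=-6≡20 → U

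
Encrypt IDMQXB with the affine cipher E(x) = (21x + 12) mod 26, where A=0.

YXEKBH

I(8): 21·8+12=180≡24 → Y
D(3): 21·3+12=75≡23 → X
M(12): 21·12+12=264≡4 → E
Q(16): 21·16+12=348≡10 → K
X(23): 21·23+12=495≡1 → B
B(1): 21·1+12=33≡7 → H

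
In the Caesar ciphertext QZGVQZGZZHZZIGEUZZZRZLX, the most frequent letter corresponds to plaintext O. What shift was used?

11

The most frequent ciphertext letter is Z (appears 10 times).
Z is position 25; O is position 14.
Shift = 11.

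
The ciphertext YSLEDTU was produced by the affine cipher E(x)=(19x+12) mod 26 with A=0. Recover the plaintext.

The inverse of 19 mod 26 is 11, since 19·11=209≡1. Apply D(y)=11·(y−12) mod 26:
Y(24): 11·(24−12)=132≡2 → C
S(18): 11·(18−12)=66≡14 → O
L(11): 11·(11−12)=-11≡15 → P
E(4): 11·(4−12)=-88≡16 → Q
D(3): 11·(3−12)=-99≡5 → F
T(19): 11·(19−12)=77≡25 → Z
U(20): 11·(20−12)=88≡10 → K

COPQFZK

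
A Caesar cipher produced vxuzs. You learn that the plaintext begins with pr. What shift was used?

6

From the crib: v(21)−p(15)=6, so the shift is 6.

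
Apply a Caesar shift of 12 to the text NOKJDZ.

ZAWVPL

N(13): 13+12=25 → Z
O(14): 14+12=26≡0 → A
K(10): 10+12=22 → W
J(9): 9+12=21 → V
D(3): 3+12=15 → P
Z(25): 25+12=37≡11 → L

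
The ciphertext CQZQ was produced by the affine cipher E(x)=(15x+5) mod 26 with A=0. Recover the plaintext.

FZKZ

The inverse of 15 mod 26 is 7, since 15·7=105≡1. Apply D(y)=7·(y−5) mod 26:
C(2): 7·(2−5)=-21≡5 → F
Q(16): 7·(16−5)=77≡25 → Z
Z(25): 7·(25−5)=140≡10 → K
Q(16): 7·(16−5)=77≡25 → Z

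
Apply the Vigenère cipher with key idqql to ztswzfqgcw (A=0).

Repeat the key across the message: idqqlidqql
z(25)+i(8): 33≡7 → h
t(19)+d(3): 22 → w
s(18)+q(16): 34≡8 → i
w(22)+q(16): 38≡12 → m
z(25)+l(11): 36≡10 → k
f(5)+i(8): 13 → n
q(16)+d(3): 19 → t
g(6)+q(16): 22 → w
c(2)+q(16): 18 → s
w(22)+l(11): 33≡7 → h

hwimkntwsh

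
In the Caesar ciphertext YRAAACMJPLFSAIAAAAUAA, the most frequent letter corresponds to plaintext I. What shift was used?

The most frequent ciphertext letter is A (appears 10 times).
A is position 0; I is position 8.
Shift = -8≡18.

18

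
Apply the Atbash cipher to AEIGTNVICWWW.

A(0) → Z(25)
E(4) → V(21)
I(8) → R(17)
G(6) → T(19)
T(19) → G(6)
N(13) → M(12)
V(21) → E(4)
I(8) → R(17)
C(2) → X(23)
W(22) → D(3)
W(22) → D(3)
W(22) → D(3)

ZVRTGMERXDDD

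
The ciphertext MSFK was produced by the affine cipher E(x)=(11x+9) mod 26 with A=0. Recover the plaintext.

The inverse of 11 mod 26 is 19, since 11·19=209≡1. Apply D(y)=19·(y−9) mod 26:
M(12): 19·(12−9)=57≡5 → F
S(18): 19·(18−9)=171≡15 → P
F(5): 19·(5−9)=-76≡2 → C
K(10): 19·(10−9)=19 → T

FPCT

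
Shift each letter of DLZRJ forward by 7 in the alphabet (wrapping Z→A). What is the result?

KSGYQ

D(3): 3+7=10 → K
L(11): 11+7=18 → S
Z(25): 25+7=32≡6 → G
R(17): 17+7=24 → Y
J(9): 9+7=16 → Q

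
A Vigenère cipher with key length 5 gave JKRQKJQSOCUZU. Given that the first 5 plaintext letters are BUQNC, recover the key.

Subtract each crib letter from the matching ciphertext letter (mod 26):
J(9)−B(1)=8 → I
K(10)−U(20)=-10≡16 → Q
R(17)−Q(16)=1 → B
Q(16)−N(13)=3 → D
K(10)−C(2)=8 → I

IQBDI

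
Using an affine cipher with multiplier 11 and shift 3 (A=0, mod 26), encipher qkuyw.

xjphl

q(16): 11·16+3=179≡23 → x
k(10): 11·10+3=113≡9 → j
u(20): 11·20+3=223≡15 → p
y(24): 11·24+3=267≡7 → h
w(22): 11·22+3=245≡11 → l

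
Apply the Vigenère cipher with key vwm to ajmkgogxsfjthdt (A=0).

Repeat the key across the message: vwmvwmvwmvwmvwm
a(0)+v(21): 21 → v
j(9)+w(22): 31≡5 → f
m(12)+m(12): 24 → y
k(10)+v(21): 31≡5 → f
g(6)+w(22): 28≡2 → c
o(14)+m(12): 26≡0 → a
g(6)+v(21): 27≡1 → b
x(23)+w(22): 45≡19 → t
s(18)+m(12): 30≡4 → e
f(5)+v(21): 26≡0 → a
j(9)+w(22): 31≡5 → f
t(19)+m(12): 31≡5 → f
h(7)+v(21): 28≡2 → c
d(3)+w(22): 25 → z
t(19)+m(12): 31≡5 → f

vfyfcabteaffczf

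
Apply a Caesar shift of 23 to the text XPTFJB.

X(23): 23+23=46≡20 → U
P(15): 15+23=38≡12 → M
T(19): 19+23=42≡16 → Q
F(5): 5+23=28≡2 → C
J(9): 9+23=32≡6 → G
B(1): 1+23=24 → Y

UMQCGY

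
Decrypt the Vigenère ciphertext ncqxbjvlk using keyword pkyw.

Repeat the key across the ciphertext: pkywpkywp
n(13)−p(15): -2≡24 → y
c(2)−k(10): -8≡18 → s
q(16)−y(24): -8≡18 → s
x(23)−w(22): 1 → b
b(1)−p(15): -14≡12 → m
j(9)−k(10): -1≡25 → z
v(21)−y(24): -3≡23 → x
l(11)−w(22): -11≡15 → p
k(10)−p(15): -5≡21 → v

yssbmzxpv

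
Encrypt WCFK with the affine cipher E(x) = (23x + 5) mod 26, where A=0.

W(22): 23·22+5=511≡17 → R
C(2): 23·2+5=51≡25 → Z
F(5): 23·5+5=120≡16 → Q
K(10): 23·10+5=235≡1 → B

RZQB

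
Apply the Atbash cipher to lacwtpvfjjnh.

l(11) → o(14)
a(0) → z(25)
c(2) → x(23)
w(22) → d(3)
t(19) → g(6)
p(15) → k(10)
v(21) → e(4)
f(5) → u(20)
j(9) → q(16)
j(9) → q(16)
n(13) → m(12)
h(7) → s(18)

ozxdgkeuqqms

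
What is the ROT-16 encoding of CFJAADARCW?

C(2): 2+16=18 → S
F(5): 5+16=21 → V
J(9): 9+16=25 → Z
A(0): 0+16=16 → Q
A(0): 0+16=16 → Q
D(3): 3+16=19 → T
A(0): 0+16=16 → Q
R(17): 17+16=33≡7 → H
C(2): 2+16=18 → S
W(22): 22+16=38≡12 → M

SVZQQTQHSM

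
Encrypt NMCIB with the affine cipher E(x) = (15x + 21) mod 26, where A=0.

ITZLK

N(13): 15·13+21=216≡8 → I
M(12): 15·12+21=201≡19 → T
C(2): 15·2+21=51≡25 → Z
I(8): 15·8+21=141≡11 → L
B(1): 15·1+21=36≡10 → K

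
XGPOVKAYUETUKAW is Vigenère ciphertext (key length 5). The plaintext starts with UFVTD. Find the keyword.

DBUVS

Subtract each crib letter from the matching ciphertext letter (mod 26):
X(23)−U(20)=3 → D
G(6)−F(5)=1 → B
P(15)−V(21)=-6≡20 → U
O(14)−T(19)=-5≡21 → V
V(21)−D(3)=18 → S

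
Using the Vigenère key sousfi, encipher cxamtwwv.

ulueyeoj

Repeat the key across the message: sousfiso
c(2)+s(18): 20 → u
x(23)+o(14): 37≡11 → l
a(0)+u(20): 20 → u
m(12)+s(18): 30≡4 → e
t(19)+f(5): 24 → y
w(22)+i(8): 30≡4 → e
w(22)+s(18): 40≡14 → o
v(21)+o(14): 35≡9 → j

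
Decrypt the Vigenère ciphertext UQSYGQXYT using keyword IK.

MGKOYGPOL

Repeat the key across the ciphertext: IKIKIKIKI
U(20)−I(8): 12 → M
Q(16)−K(10): 6 → G
S(18)−I(8): 10 → K
Y(24)−K(10): 14 → O
G(6)−I(8): -2≡24 → Y
Q(16)−K(10): 6 → G
X(23)−I(8): 15 → P
Y(24)−K(10): 14 → O
T(19)−I(8): 11 → L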